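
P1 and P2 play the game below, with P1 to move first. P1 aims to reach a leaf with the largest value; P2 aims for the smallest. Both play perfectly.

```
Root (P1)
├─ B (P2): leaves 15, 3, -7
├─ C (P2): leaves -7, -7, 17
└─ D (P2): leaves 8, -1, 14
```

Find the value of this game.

B (P2): min(15, 3, -7) = -7
C (P2): min(-7, -7, 17) = -7
D (P2): min(8, -1, 14) = -1
Root (P1): max(-7, -7, -1) = -1

-1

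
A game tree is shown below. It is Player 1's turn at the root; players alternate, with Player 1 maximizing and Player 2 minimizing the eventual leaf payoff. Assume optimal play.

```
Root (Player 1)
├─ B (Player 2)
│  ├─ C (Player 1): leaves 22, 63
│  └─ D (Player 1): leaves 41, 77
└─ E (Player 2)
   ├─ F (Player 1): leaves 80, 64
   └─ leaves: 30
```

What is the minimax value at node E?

F: max(80, 64) = 80
E: min(80, 30) = 30

30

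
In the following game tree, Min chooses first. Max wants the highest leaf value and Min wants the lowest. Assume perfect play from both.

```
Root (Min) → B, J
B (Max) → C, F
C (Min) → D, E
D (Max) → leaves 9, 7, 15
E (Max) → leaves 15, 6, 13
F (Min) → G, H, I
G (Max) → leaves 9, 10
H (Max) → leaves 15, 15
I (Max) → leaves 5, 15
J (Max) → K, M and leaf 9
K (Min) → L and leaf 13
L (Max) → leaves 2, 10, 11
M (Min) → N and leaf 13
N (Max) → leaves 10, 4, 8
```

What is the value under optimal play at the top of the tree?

11

D (Max): max(9, 7, 15) = 15
E (Max): max(15, 6, 13) = 15
C (Min): min(15, 15) = 15
G (Max): max(9, 10) = 10
H (Max): max(15, 15) = 15
I (Max): max(5, 15) = 15
F (Min): min(10, 15, 15) = 10
B (Max): max(15, 10) = 15
L (Max): max(2, 10, 11) = 11
K (Min): min(11, 13) = 11
N (Max): max(10, 4, 8) = 10
M (Min): min(10, 13) = 10
J (Max): max(11, 10, 9) = 11
Root (Min): min(15, 11) = 11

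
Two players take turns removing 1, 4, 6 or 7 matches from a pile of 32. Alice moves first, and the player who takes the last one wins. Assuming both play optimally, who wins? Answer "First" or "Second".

First

Positions where the player to move wins (W) vs loses (L):
i:   0  1  2  3  4  5  6  7  8  9 10 11 12 13 14 15 16 17 18 19 20 21 22 23 24 25 26 27 28 29 30 31 32
     L  W  L  W  W  L  W  W  W  W  L  W  W  L  W  L  W  W  L  W  W  W  W  L  W  W  L  W  L  W  W  L  W
Position 32 is W, so the first player wins.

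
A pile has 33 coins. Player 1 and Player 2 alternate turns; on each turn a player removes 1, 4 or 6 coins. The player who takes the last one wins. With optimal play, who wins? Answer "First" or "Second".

First

i:   0  1  2  3  4  5  6  7  8  9 10 11 12 13 14 15 16 17 18 19 20 21 22 23 24 25 26 27 28 29 30 31 32 33
     L  W  L  W  W  L  W  L  W  W  L  W  L  W  W  L  W  L  W  W  L  W  L  W  W  L  W  L  W  W  L  W  L  W
Position 33 is W, so the first player wins.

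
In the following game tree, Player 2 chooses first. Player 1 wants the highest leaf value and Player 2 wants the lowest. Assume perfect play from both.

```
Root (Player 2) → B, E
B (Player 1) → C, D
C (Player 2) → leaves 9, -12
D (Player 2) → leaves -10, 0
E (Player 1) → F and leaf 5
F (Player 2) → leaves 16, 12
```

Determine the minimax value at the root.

-10

C (Player 2): min(9, -12) = -12
D (Player 2): min(-10, 0) = -10
B (Player 1): max(-12, -10) = -10
F (Player 2): min(16, 12) = 12
E (Player 1): max(12, 5) = 12
Root (Player 2): min(-10, 12) = -10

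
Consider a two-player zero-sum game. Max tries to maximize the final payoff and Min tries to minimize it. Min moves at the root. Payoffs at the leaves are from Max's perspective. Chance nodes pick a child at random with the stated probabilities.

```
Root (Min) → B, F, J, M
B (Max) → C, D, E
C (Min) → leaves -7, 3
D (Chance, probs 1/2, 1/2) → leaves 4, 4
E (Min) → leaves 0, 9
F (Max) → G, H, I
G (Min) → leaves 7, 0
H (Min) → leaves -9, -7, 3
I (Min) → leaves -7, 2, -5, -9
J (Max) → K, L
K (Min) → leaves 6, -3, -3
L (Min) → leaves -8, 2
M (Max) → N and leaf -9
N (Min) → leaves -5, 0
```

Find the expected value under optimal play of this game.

-5

C (Min): min(-7, 3) = -7
D (Chance): 1/2·4 + 1/2·4 = 4
E (Min): min(0, 9) = 0
B (Max): max(-7, 4, 0) = 4
G (Min): min(7, 0) = 0
H (Min): min(-9, -7, 3) = -9
I (Min): min(-7, 2, -5, -9) = -9
F (Max): max(0, -9, -9) = 0
K (Min): min(6, -3, -3) = -3
L (Min): min(-8, 2) = -8
J (Max): max(-3, -8) = -3
N (Min): min(-5, 0) = -5
M (Max): max(-5, -9) = -5
Root (Min): min(4, 0, -3, -5) = -5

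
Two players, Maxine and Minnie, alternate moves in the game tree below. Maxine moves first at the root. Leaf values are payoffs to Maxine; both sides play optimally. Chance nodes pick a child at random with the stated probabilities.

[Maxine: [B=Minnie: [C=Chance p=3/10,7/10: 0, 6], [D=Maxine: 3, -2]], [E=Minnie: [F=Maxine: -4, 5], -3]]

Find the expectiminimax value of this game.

3

C (Chance): 3/10·0 + 7/10·6 = 4.2
D (Maxine): max(3, -2) = 3
B (Minnie): min(4.2, 3) = 3
F (Maxine): max(-4, 5) = 5
E (Minnie): min(5, -3) = -3
Root (Maxine): max(3, -3) = 3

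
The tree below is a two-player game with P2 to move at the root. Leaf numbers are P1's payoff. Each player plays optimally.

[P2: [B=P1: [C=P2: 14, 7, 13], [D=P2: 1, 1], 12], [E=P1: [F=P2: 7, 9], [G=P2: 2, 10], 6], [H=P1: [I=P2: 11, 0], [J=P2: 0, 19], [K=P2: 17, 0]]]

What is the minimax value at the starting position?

0

C (P2): min(14, 7, 13) = 7
D (P2): min(1, 1) = 1
B (P1): max(7, 1, 12) = 12
F (P2): min(7, 9) = 7
G (P2): min(2, 10) = 2
E (P1): max(7, 2, 6) = 7
I (P2): min(11, 0) = 0
J (P2): min(0, 19) = 0
K (P2): min(17, 0) = 0
H (P1): max(0, 0, 0) = 0
Root (P2): min(12, 7, 0) = 0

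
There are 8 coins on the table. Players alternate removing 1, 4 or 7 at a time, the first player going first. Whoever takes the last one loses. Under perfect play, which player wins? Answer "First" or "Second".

First

Compute winning (W) and losing (L) positions by backward induction:
i:   0  1  2  3  4  5  6  7  8
     W  L  W  L  W  W  L  W  W
Position 8 is W, so the first player wins.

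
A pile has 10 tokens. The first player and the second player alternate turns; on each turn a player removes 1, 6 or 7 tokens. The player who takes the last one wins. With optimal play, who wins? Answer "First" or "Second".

i:   0  1  2  3  4  5  6  7  8  9 10
     L  W  L  W  L  W  W  W  W  W  W
Position 10 is W, so the first player wins.

First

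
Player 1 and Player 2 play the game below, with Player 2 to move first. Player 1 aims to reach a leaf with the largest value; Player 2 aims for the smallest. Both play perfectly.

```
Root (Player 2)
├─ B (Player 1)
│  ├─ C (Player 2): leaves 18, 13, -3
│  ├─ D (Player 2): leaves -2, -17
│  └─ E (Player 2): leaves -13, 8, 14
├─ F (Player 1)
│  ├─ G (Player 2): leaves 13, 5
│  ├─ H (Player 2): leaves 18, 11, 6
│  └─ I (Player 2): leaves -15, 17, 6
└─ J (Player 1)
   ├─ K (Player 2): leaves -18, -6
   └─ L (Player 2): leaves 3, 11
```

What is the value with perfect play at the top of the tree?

-3

C (Player 2): min(18, 13, -3) = -3
D (Player 2): min(-2, -17) = -17
E (Player 2): min(-13, 8, 14) = -13
B (Player 1): max(-3, -17, -13) = -3
G (Player 2): min(13, 5) = 5
H (Player 2): min(18, 11, 6) = 6
I (Player 2): min(-15, 17, 6) = -15
F (Player 1): max(5, 6, -15) = 6
K (Player 2): min(-18, -6) = -18
L (Player 2): min(3, 11) = 3
J (Player 1): max(-18, 3) = 3
Root (Player 2): min(-3, 6, 3) = -3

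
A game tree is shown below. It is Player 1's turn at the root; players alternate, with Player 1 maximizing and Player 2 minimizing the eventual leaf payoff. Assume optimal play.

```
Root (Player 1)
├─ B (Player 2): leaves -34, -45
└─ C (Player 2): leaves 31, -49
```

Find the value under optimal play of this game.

-45

B (Player 2): min(-34, -45) = -45
C (Player 2): min(31, -49) = -49
Root (Player 1): max(-45, -49) = -45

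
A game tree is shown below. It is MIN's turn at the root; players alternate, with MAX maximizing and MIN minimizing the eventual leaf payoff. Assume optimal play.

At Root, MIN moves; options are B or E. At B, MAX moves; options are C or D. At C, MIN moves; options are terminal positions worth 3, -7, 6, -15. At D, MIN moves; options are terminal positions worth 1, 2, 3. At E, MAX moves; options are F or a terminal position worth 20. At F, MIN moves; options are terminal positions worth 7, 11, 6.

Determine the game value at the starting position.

C (MIN): min(3, -7, 6, -15) = -15
D (MIN): min(1, 2, 3) = 1
B (MAX): max(-15, 1) = 1
F (MIN): min(7, 11, 6) = 6
E (MAX): max(6, 20) = 20
Root (MIN): min(1, 20) = 1

1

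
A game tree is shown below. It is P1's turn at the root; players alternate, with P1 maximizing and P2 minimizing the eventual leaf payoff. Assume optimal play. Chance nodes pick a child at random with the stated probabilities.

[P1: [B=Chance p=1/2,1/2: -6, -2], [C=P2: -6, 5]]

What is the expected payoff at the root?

B (Chance): 1/2·-6 + 1/2·-2 = -4
C (P2): min(-6, 5) = -6
Root (P1): max(-4, -6) = -4

-4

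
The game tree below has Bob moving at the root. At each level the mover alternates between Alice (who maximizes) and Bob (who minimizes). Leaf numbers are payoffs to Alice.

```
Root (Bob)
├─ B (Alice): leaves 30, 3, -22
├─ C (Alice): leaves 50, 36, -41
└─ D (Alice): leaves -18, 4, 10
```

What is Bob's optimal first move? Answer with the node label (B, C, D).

B (Alice): max(30, 3, -22) = 30
C (Alice): max(50, 36, -41) = 50
D (Alice): max(-18, 4, 10) = 10
Root (Bob): min(30, 50, 10) = 10
Bob picks the child with the lowest value: D (value 10).

D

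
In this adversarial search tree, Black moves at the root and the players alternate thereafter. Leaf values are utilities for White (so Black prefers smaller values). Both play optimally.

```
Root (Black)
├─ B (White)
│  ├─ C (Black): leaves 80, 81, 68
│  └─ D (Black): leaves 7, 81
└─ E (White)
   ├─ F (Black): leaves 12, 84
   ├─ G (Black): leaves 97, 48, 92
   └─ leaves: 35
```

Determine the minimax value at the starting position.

C (Black): min(80, 81, 68) = 68
D (Black): min(7, 81) = 7
B (White): max(68, 7) = 68
F (Black): min(12, 84) = 12
G (Black): min(97, 48, 92) = 48
E (White): max(12, 48, 35) = 48
Root (Black): min(68, 48) = 48

48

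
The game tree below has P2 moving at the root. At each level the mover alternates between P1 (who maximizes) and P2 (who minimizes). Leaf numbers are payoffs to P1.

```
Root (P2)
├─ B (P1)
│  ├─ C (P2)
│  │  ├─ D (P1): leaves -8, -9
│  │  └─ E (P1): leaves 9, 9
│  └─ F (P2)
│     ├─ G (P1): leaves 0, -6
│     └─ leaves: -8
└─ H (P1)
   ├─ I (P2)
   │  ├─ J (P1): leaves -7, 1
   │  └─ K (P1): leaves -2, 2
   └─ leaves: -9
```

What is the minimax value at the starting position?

-8

D (P1): max(-8, -9) = -8
E (P1): max(9, 9) = 9
C (P2): min(-8, 9) = -8
G (P1): max(0, -6) = 0
F (P2): min(0, -8) = -8
B (P1): max(-8, -8) = -8
J (P1): max(-7, 1) = 1
K (P1): max(-2, 2) = 2
I (P2): min(1, 2) = 1
H (P1): max(1, -9) = 1
Root (P2): min(-8, 1) = -8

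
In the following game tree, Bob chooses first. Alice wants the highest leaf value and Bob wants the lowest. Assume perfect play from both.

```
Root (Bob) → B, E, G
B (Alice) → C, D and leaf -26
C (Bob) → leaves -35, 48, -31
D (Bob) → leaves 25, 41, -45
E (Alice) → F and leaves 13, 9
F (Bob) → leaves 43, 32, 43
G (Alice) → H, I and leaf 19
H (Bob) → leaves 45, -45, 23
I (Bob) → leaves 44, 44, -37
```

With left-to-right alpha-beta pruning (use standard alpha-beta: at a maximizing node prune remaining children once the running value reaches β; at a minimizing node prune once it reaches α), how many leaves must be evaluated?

17

C [α=-∞,β=+∞]: v=-35
D [α=-35,β=+∞]: v=-45
B [α=-∞,β=+∞]: v=-26
F [α=-∞,β=-26]: v=32
E [α=-∞,β=-26]: v=32 after child 1 ≥ β → β-cutoff, skip 2
H [α=-∞,β=-26]: v=-45
I [α=-45,β=-26]: v=-37
G [α=-∞,β=-26]: v=19
Root [α=-∞,β=+∞]: v=-26
Leaves evaluated: 17 of 19.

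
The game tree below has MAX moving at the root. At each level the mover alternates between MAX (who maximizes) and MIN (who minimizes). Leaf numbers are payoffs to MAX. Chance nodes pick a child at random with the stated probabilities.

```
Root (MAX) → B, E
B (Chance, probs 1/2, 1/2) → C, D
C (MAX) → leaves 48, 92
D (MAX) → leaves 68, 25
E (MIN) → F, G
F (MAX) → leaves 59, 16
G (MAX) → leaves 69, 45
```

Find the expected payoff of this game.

80

C (MAX): max(48, 92) = 92
D (MAX): max(68, 25) = 68
B (Chance): 1/2·92 + 1/2·68 = 80
F (MAX): max(59, 16) = 59
G (MAX): max(69, 45) = 69
E (MIN): min(59, 69) = 59
Root (MAX): max(80, 59) = 80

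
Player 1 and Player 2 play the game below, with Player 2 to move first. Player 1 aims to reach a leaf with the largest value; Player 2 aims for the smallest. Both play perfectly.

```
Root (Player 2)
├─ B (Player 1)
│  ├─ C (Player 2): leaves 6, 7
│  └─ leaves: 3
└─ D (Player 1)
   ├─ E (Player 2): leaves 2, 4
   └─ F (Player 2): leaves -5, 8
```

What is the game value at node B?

C: min(6, 7) = 6
B: max(6, 3) = 6

6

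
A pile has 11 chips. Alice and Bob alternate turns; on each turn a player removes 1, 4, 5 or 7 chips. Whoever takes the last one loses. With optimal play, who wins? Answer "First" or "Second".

Compute winning (W) and losing (L) positions by backward induction:
i:   0  1  2  3  4  5  6  7  8  9 10 11
     W  L  W  L  W  W  W  W  W  L  W  L
Position 11 is L, so the second player wins.

Second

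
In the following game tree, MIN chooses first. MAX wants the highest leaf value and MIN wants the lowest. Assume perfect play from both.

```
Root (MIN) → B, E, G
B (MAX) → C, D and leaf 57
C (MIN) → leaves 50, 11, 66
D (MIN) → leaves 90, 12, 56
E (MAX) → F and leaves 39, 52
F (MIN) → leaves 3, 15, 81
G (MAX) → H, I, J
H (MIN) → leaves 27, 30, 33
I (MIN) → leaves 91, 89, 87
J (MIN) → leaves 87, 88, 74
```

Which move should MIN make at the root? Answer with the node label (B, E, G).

C (MIN): min(50, 11, 66) = 11
D (MIN): min(90, 12, 56) = 12
B (MAX): max(11, 12, 57) = 57
F (MIN): min(3, 15, 81) = 3
E (MAX): max(3, 39, 52) = 52
H (MIN): min(27, 30, 33) = 27
I (MIN): min(91, 89, 87) = 87
J (MIN): min(87, 88, 74) = 74
G (MAX): max(27, 87, 74) = 87
Root (MIN): min(57, 52, 87) = 52
MIN picks the child with the lowest value: E (value 52).

E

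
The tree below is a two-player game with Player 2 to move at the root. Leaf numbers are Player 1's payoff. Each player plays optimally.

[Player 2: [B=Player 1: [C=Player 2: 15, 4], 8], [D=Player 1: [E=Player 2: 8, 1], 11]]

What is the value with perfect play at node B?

8

C: min(15, 4) = 4
B: max(4, 8) = 8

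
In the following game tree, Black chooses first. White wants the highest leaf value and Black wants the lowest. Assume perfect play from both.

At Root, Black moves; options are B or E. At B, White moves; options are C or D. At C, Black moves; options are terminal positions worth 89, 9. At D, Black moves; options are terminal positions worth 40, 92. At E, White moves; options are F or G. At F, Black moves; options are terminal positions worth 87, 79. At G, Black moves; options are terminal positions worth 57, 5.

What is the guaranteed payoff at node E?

79

F: min(87, 79) = 79
G: min(57, 5) = 5
E: max(79, 5) = 79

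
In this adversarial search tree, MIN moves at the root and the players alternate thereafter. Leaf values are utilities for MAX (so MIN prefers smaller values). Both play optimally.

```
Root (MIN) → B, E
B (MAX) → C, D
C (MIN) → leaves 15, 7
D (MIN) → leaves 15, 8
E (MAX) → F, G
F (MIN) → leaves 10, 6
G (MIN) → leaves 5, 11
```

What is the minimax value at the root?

C (MIN): min(15, 7) = 7
D (MIN): min(15, 8) = 8
B (MAX): max(7, 8) = 8
F (MIN): min(10, 6) = 6
G (MIN): min(5, 11) = 5
E (MAX): max(6, 5) = 6
Root (MIN): min(8, 6) = 6

6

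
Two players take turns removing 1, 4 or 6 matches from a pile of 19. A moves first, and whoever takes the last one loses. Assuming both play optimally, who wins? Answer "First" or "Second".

First

W/L table (W = player to move can force a win):
i:   0  1  2  3  4  5  6  7  8  9 10 11 12 13 14 15 16 17 18 19
     W  L  W  L  W  W  L  W  L  W  W  L  W  L  W  W  L  W  L  W
Position 19 is W, so the first player wins.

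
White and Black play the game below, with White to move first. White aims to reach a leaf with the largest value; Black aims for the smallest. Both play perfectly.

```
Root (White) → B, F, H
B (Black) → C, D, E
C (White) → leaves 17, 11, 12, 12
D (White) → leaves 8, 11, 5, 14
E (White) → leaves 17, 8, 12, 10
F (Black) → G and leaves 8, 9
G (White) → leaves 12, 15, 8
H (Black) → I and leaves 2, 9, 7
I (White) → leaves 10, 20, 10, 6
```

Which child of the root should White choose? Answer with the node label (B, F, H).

C (White): max(17, 11, 12, 12) = 17
D (White): max(8, 11, 5, 14) = 14
E (White): max(17, 8, 12, 10) = 17
B (Black): min(17, 14, 17) = 14
G (White): max(12, 15, 8) = 15
F (Black): min(15, 8, 9) = 8
I (White): max(10, 20, 10, 6) = 20
H (Black): min(20, 2, 9, 7) = 2
Root (White): max(14, 8, 2) = 14
White picks the child with the highest value: B (value 14).

B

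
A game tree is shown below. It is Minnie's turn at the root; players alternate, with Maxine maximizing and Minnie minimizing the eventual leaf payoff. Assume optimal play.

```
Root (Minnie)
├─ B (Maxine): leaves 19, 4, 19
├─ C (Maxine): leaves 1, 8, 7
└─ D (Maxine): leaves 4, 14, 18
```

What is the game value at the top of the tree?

8

B (Maxine): max(19, 4, 19) = 19
C (Maxine): max(1, 8, 7) = 8
D (Maxine): max(4, 14, 18) = 18
Root (Minnie): min(19, 8, 18) = 8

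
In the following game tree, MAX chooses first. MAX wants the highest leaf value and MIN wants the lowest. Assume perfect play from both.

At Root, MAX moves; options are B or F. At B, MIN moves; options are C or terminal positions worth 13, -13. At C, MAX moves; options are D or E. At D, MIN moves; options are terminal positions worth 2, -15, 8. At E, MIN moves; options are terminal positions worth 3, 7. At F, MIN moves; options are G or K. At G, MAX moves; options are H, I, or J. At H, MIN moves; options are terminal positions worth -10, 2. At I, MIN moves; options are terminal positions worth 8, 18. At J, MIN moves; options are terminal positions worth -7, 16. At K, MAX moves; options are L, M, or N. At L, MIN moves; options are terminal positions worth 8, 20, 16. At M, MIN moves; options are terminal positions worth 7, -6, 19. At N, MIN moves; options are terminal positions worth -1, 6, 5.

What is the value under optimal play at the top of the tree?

8

D (MIN): min(2, -15, 8) = -15
E (MIN): min(3, 7) = 3
C (MAX): max(-15, 3) = 3
B (MIN): min(3, 13, -13) = -13
H (MIN): min(-10, 2) = -10
I (MIN): min(8, 18) = 8
J (MIN): min(-7, 16) = -7
G (MAX): max(-10, 8, -7) = 8
L (MIN): min(8, 20, 16) = 8
M (MIN): min(7, -6, 19) = -6
N (MIN): min(-1, 6, 5) = -1
K (MAX): max(8, -6, -1) = 8
F (MIN): min(8, 8) = 8
Root (MAX): max(-13, 8) = 8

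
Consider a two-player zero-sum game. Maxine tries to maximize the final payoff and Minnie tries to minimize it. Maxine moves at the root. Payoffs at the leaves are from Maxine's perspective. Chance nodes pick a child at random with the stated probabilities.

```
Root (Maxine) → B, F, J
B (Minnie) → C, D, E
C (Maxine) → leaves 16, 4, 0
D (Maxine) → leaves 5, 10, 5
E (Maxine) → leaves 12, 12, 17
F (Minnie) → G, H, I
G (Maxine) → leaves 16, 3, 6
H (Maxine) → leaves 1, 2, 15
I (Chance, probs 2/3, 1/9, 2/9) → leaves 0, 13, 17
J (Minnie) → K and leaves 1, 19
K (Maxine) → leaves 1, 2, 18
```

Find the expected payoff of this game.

C (Maxine): max(16, 4, 0) = 16
D (Maxine): max(5, 10, 5) = 10
E (Maxine): max(12, 12, 17) = 17
B (Minnie): min(16, 10, 17) = 10
G (Maxine): max(16, 3, 6) = 16
H (Maxine): max(1, 2, 15) = 15
I (Chance): 2/3·0 + 1/9·13 + 2/9·17 = 5.22
F (Minnie): min(16, 15, 5.22) = 5.22
K (Maxine): max(1, 2, 18) = 18
J (Minnie): min(18, 1, 19) = 1
Root (Maxine): max(10, 5.22, 1) = 10

10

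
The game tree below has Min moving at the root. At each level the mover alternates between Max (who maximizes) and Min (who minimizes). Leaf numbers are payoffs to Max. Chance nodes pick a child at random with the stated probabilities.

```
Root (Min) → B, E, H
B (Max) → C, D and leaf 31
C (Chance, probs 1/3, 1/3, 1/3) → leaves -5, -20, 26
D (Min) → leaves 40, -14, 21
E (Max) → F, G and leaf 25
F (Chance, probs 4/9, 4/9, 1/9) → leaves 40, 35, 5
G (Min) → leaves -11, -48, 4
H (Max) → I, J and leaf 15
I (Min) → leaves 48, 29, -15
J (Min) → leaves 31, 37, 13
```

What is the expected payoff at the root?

C (Chance): 1/3·-5 + 1/3·-20 + 1/3·26 = 0.33
D (Min): min(40, -14, 21) = -14
B (Max): max(0.33, -14, 31) = 31
F (Chance): 4/9·40 + 4/9·35 + 1/9·5 = 33.89
G (Min): min(-11, -48, 4) = -48
E (Max): max(33.89, -48, 25) = 33.89
I (Min): min(48, 29, -15) = -15
J (Min): min(31, 37, 13) = 13
H (Max): max(-15, 13, 15) = 15
Root (Min): min(31, 33.89, 15) = 15

15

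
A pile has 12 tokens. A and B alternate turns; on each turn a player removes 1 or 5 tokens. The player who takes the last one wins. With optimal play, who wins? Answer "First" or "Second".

Positions where the player to move wins (W) vs loses (L):
i:   0  1  2  3  4  5  6  7  8  9 10 11 12
     L  W  L  W  L  W  L  W  L  W  L  W  L
Position 12 is L, so the second player wins.

Second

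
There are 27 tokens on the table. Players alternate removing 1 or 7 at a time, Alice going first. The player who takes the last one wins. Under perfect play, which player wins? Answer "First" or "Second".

Positions where the player to move wins (W) vs loses (L):
i:   0  1  2  3  4  5  6  7  8  9 10 11 12 13 14 15 16 17 18 19 20 21 22 23 24 25 26 27
     L  W  L  W  L  W  L  W  L  W  L  W  L  W  L  W  L  W  L  W  L  W  L  W  L  W  L  W
Position 27 is W, so the first player wins.

First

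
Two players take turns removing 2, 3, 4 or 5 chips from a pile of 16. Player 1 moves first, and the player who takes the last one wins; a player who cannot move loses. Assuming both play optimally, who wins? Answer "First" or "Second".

First

i:   0  1  2  3  4  5  6  7  8  9 10 11 12 13 14 15 16
     L  L  W  W  W  W  W  L  L  W  W  W  W  W  L  L  W
Position 16 is W, so the first player wins.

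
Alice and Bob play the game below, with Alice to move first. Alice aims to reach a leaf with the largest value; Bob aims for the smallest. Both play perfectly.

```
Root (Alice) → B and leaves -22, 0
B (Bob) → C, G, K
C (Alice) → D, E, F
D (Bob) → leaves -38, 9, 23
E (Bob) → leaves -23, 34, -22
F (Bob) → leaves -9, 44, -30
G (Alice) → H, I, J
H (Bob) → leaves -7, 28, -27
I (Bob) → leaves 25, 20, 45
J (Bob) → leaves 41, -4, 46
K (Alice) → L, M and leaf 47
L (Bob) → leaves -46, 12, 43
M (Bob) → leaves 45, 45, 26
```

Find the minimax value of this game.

0

D (Bob): min(-38, 9, 23) = -38
E (Bob): min(-23, 34, -22) = -23
F (Bob): min(-9, 44, -30) = -30
C (Alice): max(-38, -23, -30) = -23
H (Bob): min(-7, 28, -27) = -27
I (Bob): min(25, 20, 45) = 20
J (Bob): min(41, -4, 46) = -4
G (Alice): max(-27, 20, -4) = 20
L (Bob): min(-46, 12, 43) = -46
M (Bob): min(45, 45, 26) = 26
K (Alice): max(-46, 26, 47) = 47
B (Bob): min(-23, 20, 47) = -23
Root (Alice): max(-23, -22, 0) = 0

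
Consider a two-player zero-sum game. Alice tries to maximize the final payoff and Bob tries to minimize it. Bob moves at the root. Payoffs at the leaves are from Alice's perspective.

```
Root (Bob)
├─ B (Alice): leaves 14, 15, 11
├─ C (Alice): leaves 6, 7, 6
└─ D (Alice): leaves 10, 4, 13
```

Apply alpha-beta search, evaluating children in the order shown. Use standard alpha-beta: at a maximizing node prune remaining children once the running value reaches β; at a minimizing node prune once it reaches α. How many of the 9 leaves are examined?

7

B [α=-∞,β=+∞]: v=15
C [α=-∞,β=15]: v=7
D [α=-∞,β=7]: v=10 after child 1 ≥ β → β-cutoff, skip 2
Root [α=-∞,β=+∞]: v=7
Leaves evaluated: 7 of 9.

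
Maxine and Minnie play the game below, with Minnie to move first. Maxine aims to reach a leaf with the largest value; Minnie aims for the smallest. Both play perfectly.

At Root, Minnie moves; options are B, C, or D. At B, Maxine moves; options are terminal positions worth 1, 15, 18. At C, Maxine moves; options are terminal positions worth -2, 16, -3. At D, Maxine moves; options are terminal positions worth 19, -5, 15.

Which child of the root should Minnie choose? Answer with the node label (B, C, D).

B (Maxine): max(1, 15, 18) = 18
C (Maxine): max(-2, 16, -3) = 16
D (Maxine): max(19, -5, 15) = 19
Root (Minnie): min(18, 16, 19) = 16
Minnie picks the child with the lowest value: C (value 16).

C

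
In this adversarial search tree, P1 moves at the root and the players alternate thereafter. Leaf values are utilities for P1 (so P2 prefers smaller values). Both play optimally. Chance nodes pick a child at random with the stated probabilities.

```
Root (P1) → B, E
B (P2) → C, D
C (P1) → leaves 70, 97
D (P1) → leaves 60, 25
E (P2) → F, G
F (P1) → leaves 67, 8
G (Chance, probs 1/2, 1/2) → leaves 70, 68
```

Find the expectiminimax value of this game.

67

C (P1): max(70, 97) = 97
D (P1): max(60, 25) = 60
B (P2): min(97, 60) = 60
F (P1): max(67, 8) = 67
G (Chance): 1/2·70 + 1/2·68 = 69
E (P2): min(67, 69) = 67
Root (P1): max(60, 67) = 67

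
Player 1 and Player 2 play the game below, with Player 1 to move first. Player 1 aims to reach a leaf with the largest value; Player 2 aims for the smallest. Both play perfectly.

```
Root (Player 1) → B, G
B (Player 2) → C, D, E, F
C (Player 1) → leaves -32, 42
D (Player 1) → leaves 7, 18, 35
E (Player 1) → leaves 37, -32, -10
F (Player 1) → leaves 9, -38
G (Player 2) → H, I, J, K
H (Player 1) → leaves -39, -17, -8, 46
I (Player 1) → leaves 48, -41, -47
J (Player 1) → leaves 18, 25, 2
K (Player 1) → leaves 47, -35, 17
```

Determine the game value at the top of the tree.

25

C (Player 1): max(-32, 42) = 42
D (Player 1): max(7, 18, 35) = 35
E (Player 1): max(37, -32, -10) = 37
F (Player 1): max(9, -38) = 9
B (Player 2): min(42, 35, 37, 9) = 9
H (Player 1): max(-39, -17, -8, 46) = 46
I (Player 1): max(48, -41, -47) = 48
J (Player 1): max(18, 25, 2) = 25
K (Player 1): max(47, -35, 17) = 47
G (Player 2): min(46, 48, 25, 47) = 25
Root (Player 1): max(9, 25) = 25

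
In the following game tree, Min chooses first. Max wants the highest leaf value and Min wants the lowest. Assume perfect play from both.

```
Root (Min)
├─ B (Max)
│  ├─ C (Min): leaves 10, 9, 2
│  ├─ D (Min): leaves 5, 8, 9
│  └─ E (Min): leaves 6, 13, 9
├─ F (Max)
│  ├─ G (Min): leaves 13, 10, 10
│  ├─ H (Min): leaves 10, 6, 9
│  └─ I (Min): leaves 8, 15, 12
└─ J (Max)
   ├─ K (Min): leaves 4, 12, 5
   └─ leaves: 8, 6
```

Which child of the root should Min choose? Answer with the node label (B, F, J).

B

C (Min): min(10, 9, 2) = 2
D (Min): min(5, 8, 9) = 5
E (Min): min(6, 13, 9) = 6
B (Max): max(2, 5, 6) = 6
G (Min): min(13, 10, 10) = 10
H (Min): min(10, 6, 9) = 6
I (Min): min(8, 15, 12) = 8
F (Max): max(10, 6, 8) = 10
K (Min): min(4, 12, 5) = 4
J (Max): max(4, 8, 6) = 8
Root (Min): min(6, 10, 8) = 6
Min picks the child with the lowest value: B (value 6).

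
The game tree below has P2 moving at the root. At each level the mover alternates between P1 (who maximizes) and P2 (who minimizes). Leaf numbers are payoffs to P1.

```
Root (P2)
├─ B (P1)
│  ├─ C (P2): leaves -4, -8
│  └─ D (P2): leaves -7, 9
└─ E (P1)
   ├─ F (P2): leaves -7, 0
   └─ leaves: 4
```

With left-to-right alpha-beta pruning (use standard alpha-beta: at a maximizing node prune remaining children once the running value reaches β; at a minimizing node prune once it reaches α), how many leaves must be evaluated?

C [α=-∞,β=+∞]: v=-8
D [α=-8,β=+∞]: v=-7
B [α=-∞,β=+∞]: v=-7
F [α=-∞,β=-7]: v=-7
E [α=-∞,β=-7]: v=-7 after child 1 ≥ β → β-cutoff, skip 1
Root [α=-∞,β=+∞]: v=-7
Leaves evaluated: 6 of 7.

6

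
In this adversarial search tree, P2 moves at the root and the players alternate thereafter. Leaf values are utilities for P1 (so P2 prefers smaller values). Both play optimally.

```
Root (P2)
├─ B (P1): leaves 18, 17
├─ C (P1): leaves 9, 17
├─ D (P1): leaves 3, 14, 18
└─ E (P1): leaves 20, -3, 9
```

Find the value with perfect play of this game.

B (P1): max(18, 17) = 18
C (P1): max(9, 17) = 17
D (P1): max(3, 14, 18) = 18
E (P1): max(20, -3, 9) = 20
Root (P2): min(18, 17, 18, 20) = 17

17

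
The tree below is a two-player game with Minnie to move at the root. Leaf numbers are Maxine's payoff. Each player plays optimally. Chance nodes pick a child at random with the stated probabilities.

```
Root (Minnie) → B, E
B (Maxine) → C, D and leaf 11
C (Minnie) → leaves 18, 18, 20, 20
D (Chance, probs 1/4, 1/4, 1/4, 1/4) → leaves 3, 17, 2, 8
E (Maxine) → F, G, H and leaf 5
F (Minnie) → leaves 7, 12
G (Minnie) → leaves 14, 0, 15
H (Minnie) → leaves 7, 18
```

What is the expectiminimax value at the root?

C (Minnie): min(18, 18, 20, 20) = 18
D (Chance): 1/4·3 + 1/4·17 + 1/4·2 + 1/4·8 = 7.5
B (Maxine): max(18, 7.5, 11) = 18
F (Minnie): min(7, 12) = 7
G (Minnie): min(14, 0, 15) = 0
H (Minnie): min(7, 18) = 7
E (Maxine): max(7, 0, 7, 5) = 7
Root (Minnie): min(18, 7) = 7

7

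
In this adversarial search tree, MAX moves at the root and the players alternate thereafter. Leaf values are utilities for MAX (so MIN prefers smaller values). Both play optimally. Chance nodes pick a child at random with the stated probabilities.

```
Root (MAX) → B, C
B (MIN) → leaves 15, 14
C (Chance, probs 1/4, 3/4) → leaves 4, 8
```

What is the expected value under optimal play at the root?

B (MIN): min(15, 14) = 14
C (Chance): 1/4·4 + 3/4·8 = 7
Root (MAX): max(14, 7) = 14

14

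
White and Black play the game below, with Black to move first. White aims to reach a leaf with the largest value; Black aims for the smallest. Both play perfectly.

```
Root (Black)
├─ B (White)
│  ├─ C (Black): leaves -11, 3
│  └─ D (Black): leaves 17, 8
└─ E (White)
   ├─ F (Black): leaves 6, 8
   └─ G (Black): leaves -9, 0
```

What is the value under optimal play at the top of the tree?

C (Black): min(-11, 3) = -11
D (Black): min(17, 8) = 8
B (White): max(-11, 8) = 8
F (Black): min(6, 8) = 6
G (Black): min(-9, 0) = -9
E (White): max(6, -9) = 6
Root (Black): min(8, 6) = 6

6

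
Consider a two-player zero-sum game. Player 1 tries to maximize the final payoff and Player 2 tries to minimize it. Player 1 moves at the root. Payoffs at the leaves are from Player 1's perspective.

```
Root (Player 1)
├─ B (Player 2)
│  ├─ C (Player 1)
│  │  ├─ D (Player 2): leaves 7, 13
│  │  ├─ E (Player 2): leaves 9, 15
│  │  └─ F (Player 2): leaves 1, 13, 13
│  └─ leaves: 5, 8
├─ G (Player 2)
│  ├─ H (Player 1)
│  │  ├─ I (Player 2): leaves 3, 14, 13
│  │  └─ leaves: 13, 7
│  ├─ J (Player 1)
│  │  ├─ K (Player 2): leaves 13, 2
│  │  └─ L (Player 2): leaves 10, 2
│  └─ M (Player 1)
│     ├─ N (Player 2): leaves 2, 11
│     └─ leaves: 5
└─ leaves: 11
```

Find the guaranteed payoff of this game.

D (Player 2): min(7, 13) = 7
E (Player 2): min(9, 15) = 9
F (Player 2): min(1, 13, 13) = 1
C (Player 1): max(7, 9, 1) = 9
B (Player 2): min(9, 5, 8) = 5
I (Player 2): min(3, 14, 13) = 3
H (Player 1): max(3, 13, 7) = 13
K (Player 2): min(13, 2) = 2
L (Player 2): min(10, 2) = 2
J (Player 1): max(2, 2) = 2
N (Player 2): min(2, 11) = 2
M (Player 1): max(2, 5) = 5
G (Player 2): min(13, 2, 5) = 2
Root (Player 1): max(5, 2, 11) = 11

11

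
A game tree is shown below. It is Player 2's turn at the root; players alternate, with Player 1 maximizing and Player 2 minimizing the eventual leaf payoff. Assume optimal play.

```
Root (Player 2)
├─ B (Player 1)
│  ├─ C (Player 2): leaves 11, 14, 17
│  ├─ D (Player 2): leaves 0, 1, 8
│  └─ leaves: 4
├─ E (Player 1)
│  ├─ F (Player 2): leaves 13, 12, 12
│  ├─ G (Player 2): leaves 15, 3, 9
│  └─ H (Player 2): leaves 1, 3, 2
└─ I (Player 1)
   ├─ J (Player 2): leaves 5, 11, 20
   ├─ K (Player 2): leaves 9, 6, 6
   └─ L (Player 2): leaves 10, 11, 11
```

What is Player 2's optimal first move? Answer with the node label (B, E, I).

I

C (Player 2): min(11, 14, 17) = 11
D (Player 2): min(0, 1, 8) = 0
B (Player 1): max(11, 0, 4) = 11
F (Player 2): min(13, 12, 12) = 12
G (Player 2): min(15, 3, 9) = 3
H (Player 2): min(1, 3, 2) = 1
E (Player 1): max(12, 3, 1) = 12
J (Player 2): min(5, 11, 20) = 5
K (Player 2): min(9, 6, 6) = 6
L (Player 2): min(10, 11, 11) = 10
I (Player 1): max(5, 6, 10) = 10
Root (Player 2): min(11, 12, 10) = 10
Player 2 picks the child with the lowest value: I (value 10).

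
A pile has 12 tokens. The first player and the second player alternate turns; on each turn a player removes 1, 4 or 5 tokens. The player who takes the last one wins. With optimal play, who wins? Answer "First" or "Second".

Mark each pile size as W (mover wins) or L (mover loses):
i:   0  1  2  3  4  5  6  7  8  9 10 11 12
     L  W  L  W  W  W  W  W  L  W  L  W  W
Position 12 is W, so the first player wins.

First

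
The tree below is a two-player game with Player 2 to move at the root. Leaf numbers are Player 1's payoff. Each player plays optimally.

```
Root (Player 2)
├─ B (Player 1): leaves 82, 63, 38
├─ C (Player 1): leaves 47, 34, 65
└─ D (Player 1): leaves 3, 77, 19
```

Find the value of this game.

B (Player 1): max(82, 63, 38) = 82
C (Player 1): max(47, 34, 65) = 65
D (Player 1): max(3, 77, 19) = 77
Root (Player 2): min(82, 65, 77) = 65

65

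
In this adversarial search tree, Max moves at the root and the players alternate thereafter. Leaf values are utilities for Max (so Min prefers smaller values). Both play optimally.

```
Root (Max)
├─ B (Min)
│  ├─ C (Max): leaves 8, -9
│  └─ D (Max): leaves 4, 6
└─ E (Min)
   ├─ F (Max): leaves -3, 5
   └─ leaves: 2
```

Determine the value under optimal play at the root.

6

C (Max): max(8, -9) = 8
D (Max): max(4, 6) = 6
B (Min): min(8, 6) = 6
F (Max): max(-3, 5) = 5
E (Min): min(5, 2) = 2
Root (Max): max(6, 2) = 6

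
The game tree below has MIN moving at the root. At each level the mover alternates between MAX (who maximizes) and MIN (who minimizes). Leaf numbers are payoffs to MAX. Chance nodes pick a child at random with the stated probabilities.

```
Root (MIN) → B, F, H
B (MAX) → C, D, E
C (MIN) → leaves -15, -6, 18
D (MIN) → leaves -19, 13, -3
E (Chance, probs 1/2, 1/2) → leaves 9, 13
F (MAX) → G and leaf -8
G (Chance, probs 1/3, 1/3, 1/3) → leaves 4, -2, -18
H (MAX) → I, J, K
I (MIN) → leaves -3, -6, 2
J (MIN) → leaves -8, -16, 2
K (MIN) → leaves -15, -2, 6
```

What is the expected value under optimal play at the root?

C (MIN): min(-15, -6, 18) = -15
D (MIN): min(-19, 13, -3) = -19
E (Chance): 1/2·9 + 1/2·13 = 11
B (MAX): max(-15, -19, 11) = 11
G (Chance): 1/3·4 + 1/3·-2 + 1/3·-18 = -5.33
F (MAX): max(-5.33, -8) = -5.33
I (MIN): min(-3, -6, 2) = -6
J (MIN): min(-8, -16, 2) = -16
K (MIN): min(-15, -2, 6) = -15
H (MAX): max(-6, -16, -15) = -6
Root (MIN): min(11, -5.33, -6) = -6

-6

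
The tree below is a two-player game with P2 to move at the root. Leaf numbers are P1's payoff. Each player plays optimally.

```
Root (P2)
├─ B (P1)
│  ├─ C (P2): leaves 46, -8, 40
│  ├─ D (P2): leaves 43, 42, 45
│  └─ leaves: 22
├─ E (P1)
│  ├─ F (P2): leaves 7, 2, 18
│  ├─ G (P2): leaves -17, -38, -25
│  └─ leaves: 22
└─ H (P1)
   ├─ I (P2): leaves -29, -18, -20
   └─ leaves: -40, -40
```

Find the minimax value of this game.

C (P2): min(46, -8, 40) = -8
D (P2): min(43, 42, 45) = 42
B (P1): max(-8, 42, 22) = 42
F (P2): min(7, 2, 18) = 2
G (P2): min(-17, -38, -25) = -38
E (P1): max(2, -38, 22) = 22
I (P2): min(-29, -18, -20) = -29
H (P1): max(-29, -40, -40) = -29
Root (P2): min(42, 22, -29) = -29

-29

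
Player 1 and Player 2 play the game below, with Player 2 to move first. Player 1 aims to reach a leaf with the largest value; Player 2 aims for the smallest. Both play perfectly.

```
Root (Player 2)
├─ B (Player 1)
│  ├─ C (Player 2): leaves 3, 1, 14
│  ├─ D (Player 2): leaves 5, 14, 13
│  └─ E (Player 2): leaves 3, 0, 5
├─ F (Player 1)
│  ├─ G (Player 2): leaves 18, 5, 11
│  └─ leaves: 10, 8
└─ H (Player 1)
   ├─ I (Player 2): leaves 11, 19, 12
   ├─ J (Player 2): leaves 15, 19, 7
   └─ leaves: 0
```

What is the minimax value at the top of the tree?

C (Player 2): min(3, 1, 14) = 1
D (Player 2): min(5, 14, 13) = 5
E (Player 2): min(3, 0, 5) = 0
B (Player 1): max(1, 5, 0) = 5
G (Player 2): min(18, 5, 11) = 5
F (Player 1): max(5, 10, 8) = 10
I (Player 2): min(11, 19, 12) = 11
J (Player 2): min(15, 19, 7) = 7
H (Player 1): max(11, 7, 0) = 11
Root (Player 2): min(5, 10, 11) = 5

5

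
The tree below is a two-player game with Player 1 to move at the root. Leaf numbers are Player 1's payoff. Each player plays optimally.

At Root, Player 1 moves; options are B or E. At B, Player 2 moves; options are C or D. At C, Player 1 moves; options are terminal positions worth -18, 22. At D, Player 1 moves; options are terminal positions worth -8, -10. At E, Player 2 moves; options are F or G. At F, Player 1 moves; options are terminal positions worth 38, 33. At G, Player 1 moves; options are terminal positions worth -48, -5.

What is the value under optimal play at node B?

-8

C: max(-18, 22) = 22
D: max(-8, -10) = -8
B: min(22, -8) = -8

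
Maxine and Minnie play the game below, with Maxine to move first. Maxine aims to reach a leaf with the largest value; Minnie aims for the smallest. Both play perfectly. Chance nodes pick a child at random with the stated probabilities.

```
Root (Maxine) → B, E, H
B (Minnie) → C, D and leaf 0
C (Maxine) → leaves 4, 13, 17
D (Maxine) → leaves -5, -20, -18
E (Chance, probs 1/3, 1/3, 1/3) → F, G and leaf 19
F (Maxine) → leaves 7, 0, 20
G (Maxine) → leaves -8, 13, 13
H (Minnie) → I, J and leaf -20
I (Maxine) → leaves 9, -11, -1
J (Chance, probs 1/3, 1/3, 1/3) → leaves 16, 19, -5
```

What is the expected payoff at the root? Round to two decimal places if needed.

C (Maxine): max(4, 13, 17) = 17
D (Maxine): max(-5, -20, -18) = -5
B (Minnie): min(17, -5, 0) = -5
F (Maxine): max(7, 0, 20) = 20
G (Maxine): max(-8, 13, 13) = 13
E (Chance): 1/3·20 + 1/3·13 + 1/3·19 = 17.33
I (Maxine): max(9, -11, -1) = 9
J (Chance): 1/3·16 + 1/3·19 + 1/3·-5 = 10
H (Minnie): min(9, 10, -20) = -20
Root (Maxine): max(-5, 17.33, -20) = 17.33

17.33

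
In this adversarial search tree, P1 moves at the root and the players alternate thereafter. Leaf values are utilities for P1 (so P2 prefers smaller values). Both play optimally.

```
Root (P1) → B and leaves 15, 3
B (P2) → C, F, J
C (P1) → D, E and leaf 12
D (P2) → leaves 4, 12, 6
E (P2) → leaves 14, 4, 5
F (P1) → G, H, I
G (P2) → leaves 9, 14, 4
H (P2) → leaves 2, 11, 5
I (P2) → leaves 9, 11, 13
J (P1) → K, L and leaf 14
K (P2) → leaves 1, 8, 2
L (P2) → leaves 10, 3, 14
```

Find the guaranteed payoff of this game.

15

D (P2): min(4, 12, 6) = 4
E (P2): min(14, 4, 5) = 4
C (P1): max(4, 4, 12) = 12
G (P2): min(9, 14, 4) = 4
H (P2): min(2, 11, 5) = 2
I (P2): min(9, 11, 13) = 9
F (P1): max(4, 2, 9) = 9
K (P2): min(1, 8, 2) = 1
L (P2): min(10, 3, 14) = 3
J (P1): max(1, 3, 14) = 14
B (P2): min(12, 9, 14) = 9
Root (P1): max(9, 15, 3) = 15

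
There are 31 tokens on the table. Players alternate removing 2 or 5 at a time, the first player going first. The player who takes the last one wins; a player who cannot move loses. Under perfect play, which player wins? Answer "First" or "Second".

Compute winning (W) and losing (L) positions by backward induction:
i:   0  1  2  3  4  5  6  7  8  9 10 11 12 13 14 15 16 17 18 19 20 21 22 23 24 25 26 27 28 29 30 31
     L  L  W  W  L  W  W  L  L  W  W  L  W  W  L  L  W  W  L  W  W  L  L  W  W  L  W  W  L  L  W  W
Position 31 is W, so the first player wins.

First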